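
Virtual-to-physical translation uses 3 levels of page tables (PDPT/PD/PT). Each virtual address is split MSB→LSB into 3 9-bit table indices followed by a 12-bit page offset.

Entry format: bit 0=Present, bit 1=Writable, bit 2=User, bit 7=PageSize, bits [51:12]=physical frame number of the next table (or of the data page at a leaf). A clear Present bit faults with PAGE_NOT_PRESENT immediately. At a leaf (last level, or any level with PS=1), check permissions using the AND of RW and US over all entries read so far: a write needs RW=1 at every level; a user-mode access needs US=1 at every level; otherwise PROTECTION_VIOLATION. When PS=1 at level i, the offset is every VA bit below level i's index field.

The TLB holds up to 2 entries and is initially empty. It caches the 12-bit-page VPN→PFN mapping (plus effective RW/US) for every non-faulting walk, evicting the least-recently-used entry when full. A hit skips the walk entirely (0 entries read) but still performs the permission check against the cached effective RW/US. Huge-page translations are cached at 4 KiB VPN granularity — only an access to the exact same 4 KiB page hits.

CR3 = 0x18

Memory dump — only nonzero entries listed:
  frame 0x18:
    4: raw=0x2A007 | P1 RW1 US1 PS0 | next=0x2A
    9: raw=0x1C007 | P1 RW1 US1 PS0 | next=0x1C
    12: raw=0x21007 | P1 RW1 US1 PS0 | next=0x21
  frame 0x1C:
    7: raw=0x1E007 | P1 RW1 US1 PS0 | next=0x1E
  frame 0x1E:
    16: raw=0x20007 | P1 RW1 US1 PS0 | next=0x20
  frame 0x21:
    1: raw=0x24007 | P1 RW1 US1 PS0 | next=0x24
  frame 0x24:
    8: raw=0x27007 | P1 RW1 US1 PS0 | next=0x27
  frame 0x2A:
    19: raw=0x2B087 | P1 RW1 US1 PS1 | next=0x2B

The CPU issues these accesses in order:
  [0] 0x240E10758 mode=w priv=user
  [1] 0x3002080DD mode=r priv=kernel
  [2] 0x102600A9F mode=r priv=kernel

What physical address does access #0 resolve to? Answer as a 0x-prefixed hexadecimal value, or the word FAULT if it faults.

Trace:
#0 VA=0x240E10758 (w,user):
  L0: frame=0x18 idx=9 entry=0x1C007 [P=1 RW=1 US=1 PS=0]
  L1: frame=0x1C idx=7 entry=0x1E007 [P=1 RW=1 US=1 PS=0]
  L2: frame=0x1E idx=16 entry=0x20007 [P=1 RW=1 US=1 PS=0]
  ✓ 0x20758  — 3 lookups
#1 VA=0x3002080DD (r,kernel):
  L0: frame=0x18 idx=12 entry=0x21007 [P=1 RW=1 US=1 PS=0]
  L1: frame=0x21 idx=1 entry=0x24007 [P=1 RW=1 US=1 PS=0]
  L2: frame=0x24 idx=8 entry=0x27007 [P=1 RW=1 US=1 PS=0]
  ✓ 0x270DD  — 3 lookups
#2 VA=0x102600A9F (r,kernel):
  L0: frame=0x18 idx=4 entry=0x2A007 [P=1 RW=1 US=1 PS=0]
  L1: frame=0x2A idx=19 entry=0x2B087 [P=1 RW=1 US=1 PS=1]
  ✓ 0x2BA9F (huge @L1)  — 2 lookups

Access #0 PA: 0x20758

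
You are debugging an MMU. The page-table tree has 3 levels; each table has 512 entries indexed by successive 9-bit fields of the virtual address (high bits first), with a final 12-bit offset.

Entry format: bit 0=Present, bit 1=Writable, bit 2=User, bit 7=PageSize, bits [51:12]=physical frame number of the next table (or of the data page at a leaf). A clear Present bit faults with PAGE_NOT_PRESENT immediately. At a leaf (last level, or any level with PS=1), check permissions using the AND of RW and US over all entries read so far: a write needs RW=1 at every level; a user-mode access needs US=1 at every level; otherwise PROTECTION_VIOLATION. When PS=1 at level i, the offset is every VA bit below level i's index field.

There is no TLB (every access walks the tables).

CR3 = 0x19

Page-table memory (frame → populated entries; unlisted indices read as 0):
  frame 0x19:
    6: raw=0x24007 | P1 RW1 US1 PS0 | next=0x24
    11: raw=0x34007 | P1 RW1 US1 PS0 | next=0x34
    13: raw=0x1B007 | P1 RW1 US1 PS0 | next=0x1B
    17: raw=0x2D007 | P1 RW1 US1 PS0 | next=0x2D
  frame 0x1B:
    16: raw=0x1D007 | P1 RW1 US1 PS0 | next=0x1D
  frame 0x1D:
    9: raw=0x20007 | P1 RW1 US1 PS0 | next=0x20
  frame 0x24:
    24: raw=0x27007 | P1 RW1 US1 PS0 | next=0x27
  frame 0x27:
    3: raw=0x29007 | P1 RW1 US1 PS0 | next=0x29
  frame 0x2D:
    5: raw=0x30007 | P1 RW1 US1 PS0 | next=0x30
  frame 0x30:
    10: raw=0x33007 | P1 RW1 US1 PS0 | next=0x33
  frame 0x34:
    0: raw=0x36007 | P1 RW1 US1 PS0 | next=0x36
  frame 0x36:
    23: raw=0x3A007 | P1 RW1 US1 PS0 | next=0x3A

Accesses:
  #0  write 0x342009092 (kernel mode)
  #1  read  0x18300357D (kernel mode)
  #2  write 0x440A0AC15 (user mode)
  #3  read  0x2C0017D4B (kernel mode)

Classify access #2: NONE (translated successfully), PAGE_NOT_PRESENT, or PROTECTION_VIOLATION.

Trace:
#0 VA=0x342009092 (w,kernel):
  L0 @0x19[13] → 0x1B007  P=1,RW=1,US=1,PS=0
  L1 @0x1B[16] → 0x1D007  P=1,RW=1,US=1,PS=0
  L2 @0x1D[9] → 0x20007  P=1,RW=1,US=1,PS=0
  → PA=0x20092  (3 entries read)
#1 VA=0x18300357D (r,kernel):
  L0 @0x19[6] → 0x24007  P=1,RW=1,US=1,PS=0
  L1 @0x24[24] → 0x27007  P=1,RW=1,US=1,PS=0
  L2 @0x27[3] → 0x29007  P=1,RW=1,US=1,PS=0
  → PA=0x2957D  (3 entries read)
#2 VA=0x440A0AC15 (w,user):
  L0 @0x19[17] → 0x2D007  P=1,RW=1,US=1,PS=0
  L1 @0x2D[5] → 0x30007  P=1,RW=1,US=1,PS=0
  L2 @0x30[10] → 0x33007  P=1,RW=1,US=1,PS=0
  → PA=0x33C15  (3 entries read)
#3 VA=0x2C0017D4B (r,kernel):
  L0 @0x19[11] → 0x34007  P=1,RW=1,US=1,PS=0
  L1 @0x34[0] → 0x36007  P=1,RW=1,US=1,PS=0
  L2 @0x36[23] → 0x3A007  P=1,RW=1,US=1,PS=0
  → PA=0x3AD4B  (3 entries read)

Access #2 fault: NONE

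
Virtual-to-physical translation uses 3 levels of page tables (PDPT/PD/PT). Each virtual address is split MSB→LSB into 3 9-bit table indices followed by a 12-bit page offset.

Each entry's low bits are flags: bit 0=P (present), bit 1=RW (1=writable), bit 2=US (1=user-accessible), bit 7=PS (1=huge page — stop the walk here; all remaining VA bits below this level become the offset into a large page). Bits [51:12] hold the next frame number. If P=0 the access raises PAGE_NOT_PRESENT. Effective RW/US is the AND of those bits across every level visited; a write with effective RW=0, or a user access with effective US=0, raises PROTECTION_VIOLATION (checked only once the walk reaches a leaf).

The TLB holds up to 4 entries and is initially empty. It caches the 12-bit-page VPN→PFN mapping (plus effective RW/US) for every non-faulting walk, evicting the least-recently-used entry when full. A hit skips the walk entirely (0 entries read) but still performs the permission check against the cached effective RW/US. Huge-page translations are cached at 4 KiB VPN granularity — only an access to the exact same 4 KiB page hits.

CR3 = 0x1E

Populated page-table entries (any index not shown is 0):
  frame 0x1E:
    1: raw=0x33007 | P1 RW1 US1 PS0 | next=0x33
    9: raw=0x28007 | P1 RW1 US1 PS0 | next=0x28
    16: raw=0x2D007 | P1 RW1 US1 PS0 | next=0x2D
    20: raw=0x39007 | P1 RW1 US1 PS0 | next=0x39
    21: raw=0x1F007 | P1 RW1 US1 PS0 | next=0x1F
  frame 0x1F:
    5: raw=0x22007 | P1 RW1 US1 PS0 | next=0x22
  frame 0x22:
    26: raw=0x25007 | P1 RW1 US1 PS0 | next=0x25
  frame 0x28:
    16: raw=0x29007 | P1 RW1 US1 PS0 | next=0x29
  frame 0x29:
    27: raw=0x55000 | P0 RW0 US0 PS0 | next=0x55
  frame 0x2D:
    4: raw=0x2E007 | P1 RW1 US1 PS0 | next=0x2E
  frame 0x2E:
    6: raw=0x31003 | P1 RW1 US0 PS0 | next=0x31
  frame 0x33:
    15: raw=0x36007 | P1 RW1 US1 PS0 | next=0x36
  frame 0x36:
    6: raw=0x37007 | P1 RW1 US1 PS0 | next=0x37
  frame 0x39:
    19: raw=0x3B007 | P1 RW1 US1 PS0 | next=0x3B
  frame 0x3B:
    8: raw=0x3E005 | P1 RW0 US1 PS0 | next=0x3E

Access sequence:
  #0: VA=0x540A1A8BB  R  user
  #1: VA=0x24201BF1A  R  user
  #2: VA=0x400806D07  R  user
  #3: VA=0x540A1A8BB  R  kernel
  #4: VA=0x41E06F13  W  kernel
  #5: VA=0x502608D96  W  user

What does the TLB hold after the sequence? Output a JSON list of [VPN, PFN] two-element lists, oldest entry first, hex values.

Walk each access:
#0 VA=0x540A1A8BB (r,user):
  L0: frame=0x1E idx=21 entry=0x1F007 [P=1 RW=1 US=1 PS=0]
  L1: frame=0x1F idx=5 entry=0x22007 [P=1 RW=1 US=1 PS=0]
  L2: frame=0x22 idx=26 entry=0x25007 [P=1 RW=1 US=1 PS=0]
  ⇒ phys 0x258BB  [3 reads]
#1 VA=0x24201BF1A (r,user):
  L0: frame=0x1E idx=9 entry=0x28007 [P=1 RW=1 US=1 PS=0]
  L1: frame=0x28 idx=16 entry=0x29007 [P=1 RW=1 US=1 PS=0]
  L2: frame=0x29 idx=27 entry=0x55000 [P=0 RW=0 US=0 PS=0]
  ⇒ fault: PAGE_NOT_PRESENT  — 3 lookups
#2 VA=0x400806D07 (r,user):
  L0: frame=0x1E idx=16 entry=0x2D007 [P=1 RW=1 US=1 PS=0]
  L1: frame=0x2D idx=4 entry=0x2E007 [P=1 RW=1 US=1 PS=0]
  L2: frame=0x2E idx=6 entry=0x31003 [P=1 RW=1 US=0 PS=0]
  ⇒ fault: PROTECTION_VIOLATION  — 3 lookups
#3 VA=0x540A1A8BB (r,kernel):
  TLB hit vpn=0x540A1A → PA=0x258BB
#4 VA=0x41E06F13 (w,kernel):
  L0: frame=0x1E idx=1 entry=0x33007 [P=1 RW=1 US=1 PS=0]
  L1: frame=0x33 idx=15 entry=0x36007 [P=1 RW=1 US=1 PS=0]
  L2: frame=0x36 idx=6 entry=0x37007 [P=1 RW=1 US=1 PS=0]
  ⇒ phys 0x37F13  [3 reads]
#5 VA=0x502608D96 (w,user):
  L0: frame=0x1E idx=20 entry=0x39007 [P=1 RW=1 US=1 PS=0]
  L1: frame=0x39 idx=19 entry=0x3B007 [P=1 RW=1 US=1 PS=0]
  L2: frame=0x3B idx=8 entry=0x3E005 [P=1 RW=0 US=1 PS=0]
  ⇒ fault: PROTECTION_VIOLATION  — 3 lookups

TLB: [["0x540A1A", "0x25"], ["0x41E06", "0x37"]]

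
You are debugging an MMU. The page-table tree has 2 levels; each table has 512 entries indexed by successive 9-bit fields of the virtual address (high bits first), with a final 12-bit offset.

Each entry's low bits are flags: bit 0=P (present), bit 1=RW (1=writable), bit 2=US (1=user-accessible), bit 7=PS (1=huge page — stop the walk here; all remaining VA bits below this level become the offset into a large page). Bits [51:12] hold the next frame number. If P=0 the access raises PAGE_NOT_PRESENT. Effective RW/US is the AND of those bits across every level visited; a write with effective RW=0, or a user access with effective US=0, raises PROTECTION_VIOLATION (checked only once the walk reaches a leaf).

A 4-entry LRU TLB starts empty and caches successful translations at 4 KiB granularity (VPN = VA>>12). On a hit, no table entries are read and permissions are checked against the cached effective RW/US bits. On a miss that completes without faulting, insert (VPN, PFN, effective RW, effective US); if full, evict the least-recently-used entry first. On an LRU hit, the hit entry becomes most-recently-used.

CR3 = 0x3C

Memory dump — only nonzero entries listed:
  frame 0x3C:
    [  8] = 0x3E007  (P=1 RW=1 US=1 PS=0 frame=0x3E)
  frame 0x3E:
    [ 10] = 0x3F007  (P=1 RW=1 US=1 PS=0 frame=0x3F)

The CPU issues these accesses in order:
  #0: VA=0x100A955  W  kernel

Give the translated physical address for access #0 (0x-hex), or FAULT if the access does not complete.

Per-access translation:
#0 VA=0x100A955 (w,kernel):
  L0 @0x3C[8] → 0x3E007  P=1,RW=1,US=1,PS=0
  L1 @0x3E[10] → 0x3F007  P=1,RW=1,US=1,PS=0
  → PA=0x3F955  (2 entries read)

Access #0 PA: 0x3F955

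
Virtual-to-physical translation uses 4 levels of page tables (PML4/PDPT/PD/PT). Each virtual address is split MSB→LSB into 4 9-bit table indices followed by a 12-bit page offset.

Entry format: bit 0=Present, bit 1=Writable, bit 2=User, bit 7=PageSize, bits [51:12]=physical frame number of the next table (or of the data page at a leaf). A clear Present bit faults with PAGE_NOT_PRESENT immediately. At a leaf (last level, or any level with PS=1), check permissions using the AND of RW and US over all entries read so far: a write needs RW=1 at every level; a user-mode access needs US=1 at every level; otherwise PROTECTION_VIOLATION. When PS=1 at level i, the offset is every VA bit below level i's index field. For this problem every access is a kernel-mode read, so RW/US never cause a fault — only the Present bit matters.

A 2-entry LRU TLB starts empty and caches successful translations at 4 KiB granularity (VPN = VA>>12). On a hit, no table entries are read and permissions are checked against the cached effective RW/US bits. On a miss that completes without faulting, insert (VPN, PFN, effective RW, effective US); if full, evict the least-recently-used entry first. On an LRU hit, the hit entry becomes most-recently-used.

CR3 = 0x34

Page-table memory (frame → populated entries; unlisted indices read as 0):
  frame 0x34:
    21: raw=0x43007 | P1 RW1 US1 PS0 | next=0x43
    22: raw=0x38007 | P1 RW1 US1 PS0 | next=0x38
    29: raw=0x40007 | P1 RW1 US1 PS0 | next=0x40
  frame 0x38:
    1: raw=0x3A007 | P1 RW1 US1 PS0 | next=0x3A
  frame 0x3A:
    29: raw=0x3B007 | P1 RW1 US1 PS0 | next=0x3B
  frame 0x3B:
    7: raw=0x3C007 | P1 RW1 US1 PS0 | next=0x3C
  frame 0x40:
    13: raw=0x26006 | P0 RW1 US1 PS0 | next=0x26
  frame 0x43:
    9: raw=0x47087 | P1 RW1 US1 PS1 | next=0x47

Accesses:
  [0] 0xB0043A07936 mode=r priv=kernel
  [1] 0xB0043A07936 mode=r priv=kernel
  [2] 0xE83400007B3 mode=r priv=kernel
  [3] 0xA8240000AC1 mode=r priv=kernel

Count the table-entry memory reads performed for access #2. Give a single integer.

Trace:
#0 VA=0xB0043A07936 (r,kernel):
  lvl0: tbl 0x34, slot 22 ⇒ 0x38007 (P1/RW1/US1/PS0)
  lvl1: tbl 0x38, slot 1 ⇒ 0x3A007 (P1/RW1/US1/PS0)
  lvl2: tbl 0x3A, slot 29 ⇒ 0x3B007 (P1/RW1/US1/PS0)
  lvl3: tbl 0x3B, slot 7 ⇒ 0x3C007 (P1/RW1/US1/PS0)
  ⇒ phys 0x3C936  [4 reads]
#1 VA=0xB0043A07936 (r,kernel):
  TLB hit vpn=0xB0043A07 → PA=0x3C936
#2 VA=0xE83400007B3 (r,kernel):
  lvl0: tbl 0x34, slot 29 ⇒ 0x40007 (P1/RW1/US1/PS0)
  lvl1: tbl 0x40, slot 13 ⇒ 0x26006 (P0/RW1/US1/PS0)
  ⇒ fault: PAGE_NOT_PRESENT  — 2 lookups
#3 VA=0xA8240000AC1 (r,kernel):
  lvl0: tbl 0x34, slot 21 ⇒ 0x43007 (P1/RW1/US1/PS0)
  lvl1: tbl 0x43, slot 9 ⇒ 0x47087 (P1/RW1/US1/PS1)
  ⇒ phys 0x47AC1 (huge @L1)  [2 reads]

Entries read for #2: 2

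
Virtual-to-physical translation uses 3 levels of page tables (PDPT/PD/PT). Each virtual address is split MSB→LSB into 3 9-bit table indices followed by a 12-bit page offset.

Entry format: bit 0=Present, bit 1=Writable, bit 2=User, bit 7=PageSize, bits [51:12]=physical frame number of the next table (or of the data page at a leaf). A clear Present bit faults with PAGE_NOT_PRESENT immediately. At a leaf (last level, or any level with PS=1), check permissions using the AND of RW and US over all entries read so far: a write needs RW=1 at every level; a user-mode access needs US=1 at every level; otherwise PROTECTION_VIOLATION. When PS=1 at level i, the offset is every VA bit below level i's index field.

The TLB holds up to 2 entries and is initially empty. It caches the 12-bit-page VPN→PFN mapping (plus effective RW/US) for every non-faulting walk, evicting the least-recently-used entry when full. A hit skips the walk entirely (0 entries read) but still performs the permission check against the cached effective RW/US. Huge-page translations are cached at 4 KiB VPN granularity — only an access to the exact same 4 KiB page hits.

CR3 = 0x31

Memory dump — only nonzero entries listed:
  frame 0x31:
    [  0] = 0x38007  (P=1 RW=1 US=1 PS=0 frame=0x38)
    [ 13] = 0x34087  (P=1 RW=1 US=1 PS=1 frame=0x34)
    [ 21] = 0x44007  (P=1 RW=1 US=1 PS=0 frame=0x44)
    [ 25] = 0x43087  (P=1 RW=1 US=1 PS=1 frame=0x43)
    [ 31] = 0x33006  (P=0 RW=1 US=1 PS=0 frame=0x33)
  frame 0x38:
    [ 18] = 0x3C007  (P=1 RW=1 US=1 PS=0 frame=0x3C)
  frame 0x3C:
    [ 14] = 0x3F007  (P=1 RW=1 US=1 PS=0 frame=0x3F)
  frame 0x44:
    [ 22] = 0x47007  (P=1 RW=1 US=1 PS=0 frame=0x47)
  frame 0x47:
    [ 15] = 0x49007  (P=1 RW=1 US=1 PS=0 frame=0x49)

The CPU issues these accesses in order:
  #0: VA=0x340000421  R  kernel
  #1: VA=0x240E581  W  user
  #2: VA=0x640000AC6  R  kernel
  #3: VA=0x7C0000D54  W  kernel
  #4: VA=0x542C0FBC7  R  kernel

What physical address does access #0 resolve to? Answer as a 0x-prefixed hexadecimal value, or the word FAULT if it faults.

Walk each access:
#0 VA=0x340000421 (r,kernel):
  L0: frame=0x31 idx=13 entry=0x34087 [P=1 RW=1 US=1 PS=1]
  ⇒ phys 0x34421 (huge @L0)  [1 reads]
#1 VA=0x240E581 (w,user):
  L0: frame=0x31 idx=0 entry=0x38007 [P=1 RW=1 US=1 PS=0]
  L1: frame=0x38 idx=18 entry=0x3C007 [P=1 RW=1 US=1 PS=0]
  L2: frame=0x3C idx=14 entry=0x3F007 [P=1 RW=1 US=1 PS=0]
  ⇒ phys 0x3F581  [3 reads]
#2 VA=0x640000AC6 (r,kernel):
  L0: frame=0x31 idx=25 entry=0x43087 [P=1 RW=1 US=1 PS=1]
  ⇒ phys 0x43AC6 (huge @L0)  [1 reads]
#3 VA=0x7C0000D54 (w,kernel):
  L0: frame=0x31 idx=31 entry=0x33006 [P=0 RW=1 US=1 PS=0]
  ✗ PAGE_NOT_PRESENT  [1 reads]
#4 VA=0x542C0FBC7 (r,kernel):
  L0: frame=0x31 idx=21 entry=0x44007 [P=1 RW=1 US=1 PS=0]
  L1: frame=0x44 idx=22 entry=0x47007 [P=1 RW=1 US=1 PS=0]
  L2: frame=0x47 idx=15 entry=0x49007 [P=1 RW=1 US=1 PS=0]
  ⇒ phys 0x49BC7  [3 reads]

Access #0 PA: 0x34421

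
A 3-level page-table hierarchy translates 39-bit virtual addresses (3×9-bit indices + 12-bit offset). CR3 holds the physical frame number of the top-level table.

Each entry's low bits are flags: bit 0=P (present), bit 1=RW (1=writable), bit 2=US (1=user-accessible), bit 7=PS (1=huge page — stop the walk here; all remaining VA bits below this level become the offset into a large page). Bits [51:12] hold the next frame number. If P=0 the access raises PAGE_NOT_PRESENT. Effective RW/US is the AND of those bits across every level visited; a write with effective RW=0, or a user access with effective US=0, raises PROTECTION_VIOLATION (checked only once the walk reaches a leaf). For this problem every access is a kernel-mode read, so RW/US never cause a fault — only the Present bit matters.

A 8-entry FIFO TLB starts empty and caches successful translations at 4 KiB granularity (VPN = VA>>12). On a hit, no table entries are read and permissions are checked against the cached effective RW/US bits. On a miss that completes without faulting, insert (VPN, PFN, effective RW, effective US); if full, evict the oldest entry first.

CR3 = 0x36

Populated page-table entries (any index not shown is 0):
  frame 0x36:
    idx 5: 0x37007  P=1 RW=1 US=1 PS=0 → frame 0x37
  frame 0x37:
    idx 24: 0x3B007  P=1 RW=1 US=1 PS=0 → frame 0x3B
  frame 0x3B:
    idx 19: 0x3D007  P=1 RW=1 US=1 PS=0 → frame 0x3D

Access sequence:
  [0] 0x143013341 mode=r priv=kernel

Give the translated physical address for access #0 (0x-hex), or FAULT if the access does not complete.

Walk each access:
#0 VA=0x143013341 (r,kernel):
  L0: frame=0x36 idx=5 entry=0x37007 [P=1 RW=1 US=1 PS=0]
  L1: frame=0x37 idx=24 entry=0x3B007 [P=1 RW=1 US=1 PS=0]
  L2: frame=0x3B idx=19 entry=0x3D007 [P=1 RW=1 US=1 PS=0]
  ⇒ phys 0x3D341  [3 reads]

Access #0 PA: 0x3D341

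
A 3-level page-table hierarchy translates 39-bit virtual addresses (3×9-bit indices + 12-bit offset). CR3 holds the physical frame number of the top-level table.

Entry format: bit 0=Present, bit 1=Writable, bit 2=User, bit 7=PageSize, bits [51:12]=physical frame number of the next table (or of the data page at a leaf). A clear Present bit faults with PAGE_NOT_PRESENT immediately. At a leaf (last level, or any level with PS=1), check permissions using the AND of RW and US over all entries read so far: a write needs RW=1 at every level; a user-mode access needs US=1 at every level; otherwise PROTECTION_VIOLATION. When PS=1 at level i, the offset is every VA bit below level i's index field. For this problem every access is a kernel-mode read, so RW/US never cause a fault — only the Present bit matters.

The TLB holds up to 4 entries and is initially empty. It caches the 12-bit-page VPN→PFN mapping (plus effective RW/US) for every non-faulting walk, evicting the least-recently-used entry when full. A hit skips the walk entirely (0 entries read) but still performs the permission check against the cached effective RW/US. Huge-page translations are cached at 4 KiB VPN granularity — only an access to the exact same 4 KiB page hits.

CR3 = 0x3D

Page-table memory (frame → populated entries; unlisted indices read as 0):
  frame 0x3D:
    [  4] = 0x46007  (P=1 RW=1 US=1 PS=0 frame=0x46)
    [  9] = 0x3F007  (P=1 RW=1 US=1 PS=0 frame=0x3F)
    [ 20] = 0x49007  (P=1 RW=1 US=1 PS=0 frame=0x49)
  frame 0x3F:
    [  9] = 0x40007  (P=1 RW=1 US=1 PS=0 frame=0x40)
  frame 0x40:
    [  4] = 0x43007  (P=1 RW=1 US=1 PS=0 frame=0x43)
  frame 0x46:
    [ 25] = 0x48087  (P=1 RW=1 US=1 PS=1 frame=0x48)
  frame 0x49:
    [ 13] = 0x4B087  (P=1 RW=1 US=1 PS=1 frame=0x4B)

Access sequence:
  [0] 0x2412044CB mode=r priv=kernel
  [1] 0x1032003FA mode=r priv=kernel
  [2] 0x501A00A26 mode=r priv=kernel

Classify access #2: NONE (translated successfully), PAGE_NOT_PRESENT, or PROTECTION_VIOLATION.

Per-access translation:
#0 VA=0x2412044CB (r,kernel):
  [0] read 0x3D idx=9: raw=0x3F007 flags P=1 W=1 U=1 S=0
  [1] read 0x3F idx=9: raw=0x40007 flags P=1 W=1 U=1 S=0
  [2] read 0x40 idx=4: raw=0x43007 flags P=1 W=1 U=1 S=0
  ⇒ phys 0x434CB  [3 reads]
#1 VA=0x1032003FA (r,kernel):
  [0] read 0x3D idx=4: raw=0x46007 flags P=1 W=1 U=1 S=0
  [1] read 0x46 idx=25: raw=0x48087 flags P=1 W=1 U=1 S=1
  ⇒ phys 0x483FA (huge @L1)  [2 reads]
#2 VA=0x501A00A26 (r,kernel):
  [0] read 0x3D idx=20: raw=0x49007 flags P=1 W=1 U=1 S=0
  [1] read 0x49 idx=13: raw=0x4B087 flags P=1 W=1 U=1 S=1
  ⇒ phys 0x4BA26 (huge @L1)  [2 reads]

Access #2 fault: NONE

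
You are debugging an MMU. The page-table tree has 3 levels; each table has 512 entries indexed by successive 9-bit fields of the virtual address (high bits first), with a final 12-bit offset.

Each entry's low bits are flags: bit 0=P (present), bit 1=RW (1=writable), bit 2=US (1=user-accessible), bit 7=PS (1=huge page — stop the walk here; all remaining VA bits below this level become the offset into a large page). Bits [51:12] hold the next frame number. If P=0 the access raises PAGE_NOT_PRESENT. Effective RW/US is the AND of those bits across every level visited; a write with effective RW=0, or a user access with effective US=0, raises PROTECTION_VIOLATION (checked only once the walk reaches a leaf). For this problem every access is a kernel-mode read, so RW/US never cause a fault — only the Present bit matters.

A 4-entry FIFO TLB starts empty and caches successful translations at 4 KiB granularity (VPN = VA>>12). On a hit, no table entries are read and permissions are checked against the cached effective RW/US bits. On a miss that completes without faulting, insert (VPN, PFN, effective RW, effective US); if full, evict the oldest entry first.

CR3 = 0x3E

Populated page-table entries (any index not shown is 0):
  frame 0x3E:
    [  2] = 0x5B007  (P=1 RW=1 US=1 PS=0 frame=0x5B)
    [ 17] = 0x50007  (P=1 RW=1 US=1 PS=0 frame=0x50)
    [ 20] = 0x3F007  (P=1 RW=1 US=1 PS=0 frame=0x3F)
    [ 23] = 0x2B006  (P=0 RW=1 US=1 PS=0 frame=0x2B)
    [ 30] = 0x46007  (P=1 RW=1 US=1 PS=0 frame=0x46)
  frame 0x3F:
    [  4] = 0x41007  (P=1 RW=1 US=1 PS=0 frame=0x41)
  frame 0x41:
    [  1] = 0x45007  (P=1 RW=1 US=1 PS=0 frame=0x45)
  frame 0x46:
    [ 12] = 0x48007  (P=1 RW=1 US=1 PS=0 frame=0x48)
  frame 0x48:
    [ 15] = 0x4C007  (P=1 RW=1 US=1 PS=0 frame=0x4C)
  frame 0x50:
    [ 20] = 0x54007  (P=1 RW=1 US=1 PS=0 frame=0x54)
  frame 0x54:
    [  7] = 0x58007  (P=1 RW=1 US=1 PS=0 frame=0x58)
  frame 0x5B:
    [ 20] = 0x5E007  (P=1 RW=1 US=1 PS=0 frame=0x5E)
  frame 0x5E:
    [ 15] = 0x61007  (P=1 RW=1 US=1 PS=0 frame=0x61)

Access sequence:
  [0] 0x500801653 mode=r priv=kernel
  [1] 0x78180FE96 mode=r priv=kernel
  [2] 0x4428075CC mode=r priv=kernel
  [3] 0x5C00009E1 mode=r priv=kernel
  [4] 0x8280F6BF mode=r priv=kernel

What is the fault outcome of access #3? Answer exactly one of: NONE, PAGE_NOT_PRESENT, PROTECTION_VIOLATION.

Per-access translation:
#0 VA=0x500801653 (r,kernel):
  lvl0: tbl 0x3E, slot 20 ⇒ 0x3F007 (P1/RW1/US1/PS0)
  lvl1: tbl 0x3F, slot 4 ⇒ 0x41007 (P1/RW1/US1/PS0)
  lvl2: tbl 0x41, slot 1 ⇒ 0x45007 (P1/RW1/US1/PS0)
  ✓ 0x45653  — 3 lookups
#1 VA=0x78180FE96 (r,kernel):
  lvl0: tbl 0x3E, slot 30 ⇒ 0x46007 (P1/RW1/US1/PS0)
  lvl1: tbl 0x46, slot 12 ⇒ 0x48007 (P1/RW1/US1/PS0)
  lvl2: tbl 0x48, slot 15 ⇒ 0x4C007 (P1/RW1/US1/PS0)
  ✓ 0x4CE96  — 3 lookups
#2 VA=0x4428075CC (r,kernel):
  lvl0: tbl 0x3E, slot 17 ⇒ 0x50007 (P1/RW1/US1/PS0)
  lvl1: tbl 0x50, slot 20 ⇒ 0x54007 (P1/RW1/US1/PS0)
  lvl2: tbl 0x54, slot 7 ⇒ 0x58007 (P1/RW1/US1/PS0)
  ✓ 0x585CC  — 3 lookups
#3 VA=0x5C00009E1 (r,kernel):
  lvl0: tbl 0x3E, slot 23 ⇒ 0x2B006 (P0/RW1/US1/PS0)
  → PAGE_NOT_PRESENT  (1 entries read)
#4 VA=0x8280F6BF (r,kernel):
  lvl0: tbl 0x3E, slot 2 ⇒ 0x5B007 (P1/RW1/US1/PS0)
  lvl1: tbl 0x5B, slot 20 ⇒ 0x5E007 (P1/RW1/US1/PS0)
  lvl2: tbl 0x5E, slot 15 ⇒ 0x61007 (P1/RW1/US1/PS0)
  ✓ 0x616BF  — 3 lookups

Access #3 fault: PAGE_NOT_PRESENT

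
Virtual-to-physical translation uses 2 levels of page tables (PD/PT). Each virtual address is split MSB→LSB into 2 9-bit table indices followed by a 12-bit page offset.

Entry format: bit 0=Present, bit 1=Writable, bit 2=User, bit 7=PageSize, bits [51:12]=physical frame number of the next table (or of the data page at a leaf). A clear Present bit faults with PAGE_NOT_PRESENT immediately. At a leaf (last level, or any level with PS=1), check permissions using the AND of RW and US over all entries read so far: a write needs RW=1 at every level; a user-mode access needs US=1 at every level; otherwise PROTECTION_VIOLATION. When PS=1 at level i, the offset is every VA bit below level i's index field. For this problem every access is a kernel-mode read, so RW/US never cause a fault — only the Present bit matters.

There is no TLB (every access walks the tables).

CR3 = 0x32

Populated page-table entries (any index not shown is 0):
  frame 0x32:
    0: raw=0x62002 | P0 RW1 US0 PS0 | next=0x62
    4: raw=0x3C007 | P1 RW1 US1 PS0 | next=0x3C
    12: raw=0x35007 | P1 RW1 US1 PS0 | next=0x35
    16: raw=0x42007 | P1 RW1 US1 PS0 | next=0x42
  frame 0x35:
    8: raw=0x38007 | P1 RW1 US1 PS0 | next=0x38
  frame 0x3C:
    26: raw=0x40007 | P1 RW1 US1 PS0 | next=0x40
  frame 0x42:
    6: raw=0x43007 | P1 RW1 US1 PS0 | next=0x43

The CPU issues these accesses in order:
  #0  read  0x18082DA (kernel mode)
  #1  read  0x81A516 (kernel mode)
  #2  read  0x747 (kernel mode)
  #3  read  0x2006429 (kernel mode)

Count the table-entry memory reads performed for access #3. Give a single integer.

Trace:
#0 VA=0x18082DA (r,kernel):
  L0 @0x32[12] → 0x35007  P=1,RW=1,US=1,PS=0
  L1 @0x35[8] → 0x38007  P=1,RW=1,US=1,PS=0
  ⇒ phys 0x382DA  [2 reads]
#1 VA=0x81A516 (r,kernel):
  L0 @0x32[4] → 0x3C007  P=1,RW=1,US=1,PS=0
  L1 @0x3C[26] → 0x40007  P=1,RW=1,US=1,PS=0
  ⇒ phys 0x40516  [2 reads]
#2 VA=0x747 (r,kernel):
  L0 @0x32[0] → 0x62002  P=0,RW=1,US=0,PS=0
  ⇒ fault: PAGE_NOT_PRESENT  — 1 lookups
#3 VA=0x2006429 (r,kernel):
  L0 @0x32[16] → 0x42007  P=1,RW=1,US=1,PS=0
  L1 @0x42[6] → 0x43007  P=1,RW=1,US=1,PS=0
  ⇒ phys 0x43429  [2 reads]

Entries read for #3: 2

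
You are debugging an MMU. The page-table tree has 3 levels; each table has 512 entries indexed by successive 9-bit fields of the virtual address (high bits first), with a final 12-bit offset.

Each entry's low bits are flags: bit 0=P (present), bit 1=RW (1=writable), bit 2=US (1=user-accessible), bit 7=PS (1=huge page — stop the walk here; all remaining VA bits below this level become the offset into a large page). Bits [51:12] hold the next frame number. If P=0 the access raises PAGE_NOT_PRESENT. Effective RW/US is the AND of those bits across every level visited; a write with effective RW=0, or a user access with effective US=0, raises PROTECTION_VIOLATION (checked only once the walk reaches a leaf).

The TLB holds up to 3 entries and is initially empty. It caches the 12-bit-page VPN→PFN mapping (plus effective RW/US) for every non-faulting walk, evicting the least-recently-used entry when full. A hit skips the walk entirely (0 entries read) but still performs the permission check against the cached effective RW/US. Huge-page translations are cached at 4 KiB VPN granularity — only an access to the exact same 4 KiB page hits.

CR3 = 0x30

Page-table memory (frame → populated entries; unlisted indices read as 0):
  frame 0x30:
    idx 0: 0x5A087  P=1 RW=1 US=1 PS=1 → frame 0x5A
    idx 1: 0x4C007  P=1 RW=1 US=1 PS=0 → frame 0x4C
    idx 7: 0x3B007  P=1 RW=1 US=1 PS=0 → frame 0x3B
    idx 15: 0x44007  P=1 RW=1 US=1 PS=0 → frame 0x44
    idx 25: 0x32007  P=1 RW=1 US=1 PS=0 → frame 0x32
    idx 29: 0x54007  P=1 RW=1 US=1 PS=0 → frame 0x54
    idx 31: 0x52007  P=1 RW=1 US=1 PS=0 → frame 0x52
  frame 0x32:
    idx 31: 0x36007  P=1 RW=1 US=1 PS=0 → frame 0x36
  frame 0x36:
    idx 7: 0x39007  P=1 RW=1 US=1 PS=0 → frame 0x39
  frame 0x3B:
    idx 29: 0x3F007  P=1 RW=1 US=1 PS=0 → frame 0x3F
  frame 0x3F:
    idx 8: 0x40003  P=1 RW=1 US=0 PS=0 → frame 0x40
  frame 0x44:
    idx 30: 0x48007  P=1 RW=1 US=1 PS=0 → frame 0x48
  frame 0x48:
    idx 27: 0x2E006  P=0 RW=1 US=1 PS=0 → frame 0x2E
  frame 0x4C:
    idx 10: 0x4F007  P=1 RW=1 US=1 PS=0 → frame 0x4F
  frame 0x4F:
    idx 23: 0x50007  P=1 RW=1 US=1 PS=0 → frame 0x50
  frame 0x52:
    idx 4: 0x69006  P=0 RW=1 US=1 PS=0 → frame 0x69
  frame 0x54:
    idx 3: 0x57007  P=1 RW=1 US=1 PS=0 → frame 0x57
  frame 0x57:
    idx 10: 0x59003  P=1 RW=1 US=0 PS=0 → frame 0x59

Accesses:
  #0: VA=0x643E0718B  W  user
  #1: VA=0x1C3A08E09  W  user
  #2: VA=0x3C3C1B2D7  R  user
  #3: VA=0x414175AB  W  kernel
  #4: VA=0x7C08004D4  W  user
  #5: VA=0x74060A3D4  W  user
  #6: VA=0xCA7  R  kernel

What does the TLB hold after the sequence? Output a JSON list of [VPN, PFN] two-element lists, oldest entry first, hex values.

Per-access translation:
#0 VA=0x643E0718B (w,user):
  L0: frame=0x30 idx=25 entry=0x32007 [P=1 RW=1 US=1 PS=0]
  L1: frame=0x32 idx=31 entry=0x36007 [P=1 RW=1 US=1 PS=0]
  L2: frame=0x36 idx=7 entry=0x39007 [P=1 RW=1 US=1 PS=0]
  ⇒ phys 0x3918B  [3 reads]
#1 VA=0x1C3A08E09 (w,user):
  L0: frame=0x30 idx=7 entry=0x3B007 [P=1 RW=1 US=1 PS=0]
  L1: frame=0x3B idx=29 entry=0x3F007 [P=1 RW=1 US=1 PS=0]
  L2: frame=0x3F idx=8 entry=0x40003 [P=1 RW=1 US=0 PS=0]
  ⇒ fault: PROTECTION_VIOLATION  — 3 lookups
#2 VA=0x3C3C1B2D7 (r,user):
  L0: frame=0x30 idx=15 entry=0x44007 [P=1 RW=1 US=1 PS=0]
  L1: frame=0x44 idx=30 entry=0x48007 [P=1 RW=1 US=1 PS=0]
  L2: frame=0x48 idx=27 entry=0x2E006 [P=0 RW=1 US=1 PS=0]
  ⇒ fault: PAGE_NOT_PRESENT  — 3 lookups
#3 VA=0x414175AB (w,kernel):
  L0: frame=0x30 idx=1 entry=0x4C007 [P=1 RW=1 US=1 PS=0]
  L1: frame=0x4C idx=10 entry=0x4F007 [P=1 RW=1 US=1 PS=0]
  L2: frame=0x4F idx=23 entry=0x50007 [P=1 RW=1 US=1 PS=0]
  ⇒ phys 0x505AB  [3 reads]
#4 VA=0x7C08004D4 (w,user):
  L0: frame=0x30 idx=31 entry=0x52007 [P=1 RW=1 US=1 PS=0]
  L1: frame=0x52 idx=4 entry=0x69006 [P=0 RW=1 US=1 PS=0]
  ⇒ fault: PAGE_NOT_PRESENT  — 2 lookups
#5 VA=0x74060A3D4 (w,user):
  L0: frame=0x30 idx=29 entry=0x54007 [P=1 RW=1 US=1 PS=0]
  L1: frame=0x54 idx=3 entry=0x57007 [P=1 RW=1 US=1 PS=0]
  L2: frame=0x57 idx=10 entry=0x59003 [P=1 RW=1 US=0 PS=0]
  ⇒ fault: PROTECTION_VIOLATION  — 3 lookups
#6 VA=0xCA7 (r,kernel):
  L0: frame=0x30 idx=0 entry=0x5A087 [P=1 RW=1 US=1 PS=1]
  ⇒ phys 0x5ACA7 (huge @L0)  [1 reads]

TLB: [["0x643E07", "0x39"], ["0x41417", "0x50"], ["0x0", "0x5A"]]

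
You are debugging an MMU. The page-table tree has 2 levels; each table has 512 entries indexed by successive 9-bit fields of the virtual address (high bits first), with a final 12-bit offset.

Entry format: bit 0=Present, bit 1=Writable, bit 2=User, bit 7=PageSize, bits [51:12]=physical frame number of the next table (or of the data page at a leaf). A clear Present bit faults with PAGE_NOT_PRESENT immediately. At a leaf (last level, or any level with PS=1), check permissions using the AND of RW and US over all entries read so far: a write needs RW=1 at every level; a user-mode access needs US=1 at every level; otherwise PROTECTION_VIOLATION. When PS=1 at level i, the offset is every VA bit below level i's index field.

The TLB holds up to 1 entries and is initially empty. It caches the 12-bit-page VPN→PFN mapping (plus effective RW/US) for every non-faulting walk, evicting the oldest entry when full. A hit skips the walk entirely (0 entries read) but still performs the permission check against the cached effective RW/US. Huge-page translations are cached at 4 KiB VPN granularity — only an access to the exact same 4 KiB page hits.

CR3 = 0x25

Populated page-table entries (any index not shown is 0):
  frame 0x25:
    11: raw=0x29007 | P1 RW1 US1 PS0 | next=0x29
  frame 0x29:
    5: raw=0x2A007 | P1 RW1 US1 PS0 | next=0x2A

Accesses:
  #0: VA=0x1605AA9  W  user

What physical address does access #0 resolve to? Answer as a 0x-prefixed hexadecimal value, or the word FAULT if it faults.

Walk each access:
#0 VA=0x1605AA9 (w,user):
  [0] read 0x25 idx=11: raw=0x29007 flags P=1 W=1 U=1 S=0
  [1] read 0x29 idx=5: raw=0x2A007 flags P=1 W=1 U=1 S=0
  ✓ 0x2AAA9  — 2 lookups

Access #0 PA: 0x2AAA9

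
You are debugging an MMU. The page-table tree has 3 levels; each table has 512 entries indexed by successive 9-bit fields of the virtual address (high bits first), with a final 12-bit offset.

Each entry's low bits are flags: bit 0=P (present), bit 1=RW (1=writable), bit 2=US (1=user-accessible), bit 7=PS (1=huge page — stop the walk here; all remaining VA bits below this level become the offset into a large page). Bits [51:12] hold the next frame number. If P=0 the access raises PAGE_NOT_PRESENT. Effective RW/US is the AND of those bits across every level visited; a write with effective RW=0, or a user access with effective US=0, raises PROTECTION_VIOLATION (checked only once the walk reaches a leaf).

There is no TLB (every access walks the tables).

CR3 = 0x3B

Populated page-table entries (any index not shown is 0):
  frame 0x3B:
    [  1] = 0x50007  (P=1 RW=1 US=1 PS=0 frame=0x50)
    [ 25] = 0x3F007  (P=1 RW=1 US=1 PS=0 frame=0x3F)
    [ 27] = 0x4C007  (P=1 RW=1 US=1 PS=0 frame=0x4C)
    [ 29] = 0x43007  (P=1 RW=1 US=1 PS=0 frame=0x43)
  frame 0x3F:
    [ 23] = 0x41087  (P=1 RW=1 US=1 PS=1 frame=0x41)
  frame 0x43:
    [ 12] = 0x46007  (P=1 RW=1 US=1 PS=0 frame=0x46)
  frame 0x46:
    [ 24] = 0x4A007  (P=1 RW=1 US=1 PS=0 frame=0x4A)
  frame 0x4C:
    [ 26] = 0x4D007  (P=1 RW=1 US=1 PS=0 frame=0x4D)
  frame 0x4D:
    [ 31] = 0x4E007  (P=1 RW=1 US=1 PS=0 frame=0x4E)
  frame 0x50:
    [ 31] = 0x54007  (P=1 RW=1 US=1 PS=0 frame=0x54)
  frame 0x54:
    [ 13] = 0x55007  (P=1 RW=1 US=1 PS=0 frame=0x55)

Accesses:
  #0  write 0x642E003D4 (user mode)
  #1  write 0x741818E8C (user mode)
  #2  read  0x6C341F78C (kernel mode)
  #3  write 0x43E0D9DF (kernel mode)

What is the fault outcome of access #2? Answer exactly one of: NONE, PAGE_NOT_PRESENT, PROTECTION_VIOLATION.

Per-access translation:
#0 VA=0x642E003D4 (w,user):
  L0 @0x3B[25] → 0x3F007  P=1,RW=1,US=1,PS=0
  L1 @0x3F[23] → 0x41087  P=1,RW=1,US=1,PS=1
  ⇒ phys 0x413D4 (huge @L1)  [2 reads]
#1 VA=0x741818E8C (w,user):
  L0 @0x3B[29] → 0x43007  P=1,RW=1,US=1,PS=0
  L1 @0x43[12] → 0x46007  P=1,RW=1,US=1,PS=0
  L2 @0x46[24] → 0x4A007  P=1,RW=1,US=1,PS=0
  ⇒ phys 0x4AE8C  [3 reads]
#2 VA=0x6C341F78C (r,kernel):
  L0 @0x3B[27] → 0x4C007  P=1,RW=1,US=1,PS=0
  L1 @0x4C[26] → 0x4D007  P=1,RW=1,US=1,PS=0
  L2 @0x4D[31] → 0x4E007  P=1,RW=1,US=1,PS=0
  ⇒ phys 0x4E78C  [3 reads]
#3 VA=0x43E0D9DF (w,kernel):
  L0 @0x3B[1] → 0x50007  P=1,RW=1,US=1,PS=0
  L1 @0x50[31] → 0x54007  P=1,RW=1,US=1,PS=0
  L2 @0x54[13] → 0x55007  P=1,RW=1,US=1,PS=0
  ⇒ phys 0x559DF  [3 reads]

Access #2 fault: NONE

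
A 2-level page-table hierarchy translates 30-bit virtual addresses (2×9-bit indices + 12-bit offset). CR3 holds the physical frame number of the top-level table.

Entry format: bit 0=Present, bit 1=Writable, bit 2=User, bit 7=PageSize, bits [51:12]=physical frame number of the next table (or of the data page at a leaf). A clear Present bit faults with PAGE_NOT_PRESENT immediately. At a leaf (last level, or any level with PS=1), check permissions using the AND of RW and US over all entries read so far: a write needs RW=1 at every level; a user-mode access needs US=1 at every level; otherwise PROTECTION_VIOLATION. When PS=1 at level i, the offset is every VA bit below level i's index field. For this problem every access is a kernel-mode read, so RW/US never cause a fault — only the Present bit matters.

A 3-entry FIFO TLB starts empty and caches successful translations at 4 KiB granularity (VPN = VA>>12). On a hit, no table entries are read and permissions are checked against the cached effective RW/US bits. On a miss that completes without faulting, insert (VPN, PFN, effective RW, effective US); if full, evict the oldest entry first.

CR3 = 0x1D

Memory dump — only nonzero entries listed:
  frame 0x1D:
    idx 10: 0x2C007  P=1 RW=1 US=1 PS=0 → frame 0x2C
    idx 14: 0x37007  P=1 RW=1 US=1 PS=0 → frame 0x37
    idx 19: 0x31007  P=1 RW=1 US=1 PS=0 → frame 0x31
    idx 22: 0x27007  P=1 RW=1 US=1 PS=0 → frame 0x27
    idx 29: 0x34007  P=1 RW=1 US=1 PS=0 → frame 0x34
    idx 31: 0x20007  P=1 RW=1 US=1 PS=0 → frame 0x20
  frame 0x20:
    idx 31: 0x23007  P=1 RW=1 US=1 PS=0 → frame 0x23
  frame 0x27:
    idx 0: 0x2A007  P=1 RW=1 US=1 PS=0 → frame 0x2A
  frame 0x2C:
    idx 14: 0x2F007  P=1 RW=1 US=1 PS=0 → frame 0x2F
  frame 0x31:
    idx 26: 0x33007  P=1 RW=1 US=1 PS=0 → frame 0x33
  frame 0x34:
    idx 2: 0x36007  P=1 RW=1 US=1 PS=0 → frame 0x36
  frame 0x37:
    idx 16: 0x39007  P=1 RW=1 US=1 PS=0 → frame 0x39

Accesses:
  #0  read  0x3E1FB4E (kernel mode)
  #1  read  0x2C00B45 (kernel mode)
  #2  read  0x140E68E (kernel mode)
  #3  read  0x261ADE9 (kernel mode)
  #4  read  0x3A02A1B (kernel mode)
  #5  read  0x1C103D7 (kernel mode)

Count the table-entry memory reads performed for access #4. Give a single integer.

Walk each access:
#0 VA=0x3E1FB4E (r,kernel):
  lvl0: tbl 0x1D, slot 31 ⇒ 0x20007 (P1/RW1/US1/PS0)
  lvl1: tbl 0x20, slot 31 ⇒ 0x23007 (P1/RW1/US1/PS0)
  → PA=0x23B4E  (2 entries read)
#1 VA=0x2C00B45 (r,kernel):
  lvl0: tbl 0x1D, slot 22 ⇒ 0x27007 (P1/RW1/US1/PS0)
  lvl1: tbl 0x27, slot 0 ⇒ 0x2A007 (P1/RW1/US1/PS0)
  → PA=0x2AB45  (2 entries read)
#2 VA=0x140E68E (r,kernel):
  lvl0: tbl 0x1D, slot 10 ⇒ 0x2C007 (P1/RW1/US1/PS0)
  lvl1: tbl 0x2C, slot 14 ⇒ 0x2F007 (P1/RW1/US1/PS0)
  → PA=0x2F68E  (2 entries read)
#3 VA=0x261ADE9 (r,kernel):
  lvl0: tbl 0x1D, slot 19 ⇒ 0x31007 (P1/RW1/US1/PS0)
  lvl1: tbl 0x31, slot 26 ⇒ 0x33007 (P1/RW1/US1/PS0)
  → PA=0x33DE9  (2 entries read)
#4 VA=0x3A02A1B (r,kernel):
  lvl0: tbl 0x1D, slot 29 ⇒ 0x34007 (P1/RW1/US1/PS0)
  lvl1: tbl 0x34, slot 2 ⇒ 0x36007 (P1/RW1/US1/PS0)
  → PA=0x36A1B  (2 entries read)
#5 VA=0x1C103D7 (r,kernel):
  lvl0: tbl 0x1D, slot 14 ⇒ 0x37007 (P1/RW1/US1/PS0)
  lvl1: tbl 0x37, slot 16 ⇒ 0x39007 (P1/RW1/US1/PS0)
  → PA=0x393D7  (2 entries read)

Entries read for #4: 2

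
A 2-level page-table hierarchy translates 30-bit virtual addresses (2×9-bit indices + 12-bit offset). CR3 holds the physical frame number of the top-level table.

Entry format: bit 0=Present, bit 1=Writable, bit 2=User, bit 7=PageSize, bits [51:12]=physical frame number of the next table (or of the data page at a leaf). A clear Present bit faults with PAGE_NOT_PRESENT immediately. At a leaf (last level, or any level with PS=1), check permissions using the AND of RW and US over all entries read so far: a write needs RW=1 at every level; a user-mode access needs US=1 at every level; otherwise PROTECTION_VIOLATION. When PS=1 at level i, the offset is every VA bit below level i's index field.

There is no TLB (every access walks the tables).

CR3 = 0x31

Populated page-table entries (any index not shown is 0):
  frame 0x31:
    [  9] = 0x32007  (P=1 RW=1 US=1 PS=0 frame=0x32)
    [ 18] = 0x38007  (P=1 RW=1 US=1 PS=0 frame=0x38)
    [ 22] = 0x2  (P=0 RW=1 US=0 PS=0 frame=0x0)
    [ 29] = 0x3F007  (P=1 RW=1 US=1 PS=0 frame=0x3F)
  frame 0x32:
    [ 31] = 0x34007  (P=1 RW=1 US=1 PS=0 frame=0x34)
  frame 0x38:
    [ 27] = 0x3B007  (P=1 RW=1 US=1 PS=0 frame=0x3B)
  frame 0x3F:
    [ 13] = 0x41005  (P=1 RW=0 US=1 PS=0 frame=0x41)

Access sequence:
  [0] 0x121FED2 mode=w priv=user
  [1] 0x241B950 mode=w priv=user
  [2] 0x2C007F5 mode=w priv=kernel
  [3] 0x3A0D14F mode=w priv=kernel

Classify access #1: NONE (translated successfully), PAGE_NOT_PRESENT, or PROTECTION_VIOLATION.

Trace:
#0 VA=0x121FED2 (w,user):
  L0 @0x31[9] → 0x32007  P=1,RW=1,US=1,PS=0
  L1 @0x32[31] → 0x34007  P=1,RW=1,US=1,PS=0
  ⇒ phys 0x34ED2  [2 reads]
#1 VA=0x241B950 (w,user):
  L0 @0x31[18] → 0x38007  P=1,RW=1,US=1,PS=0
  L1 @0x38[27] → 0x3B007  P=1,RW=1,US=1,PS=0
  ⇒ phys 0x3B950  [2 reads]
#2 VA=0x2C007F5 (w,kernel):
  L0 @0x31[22] → 0x2  P=0,RW=1,US=0,PS=0
  → PAGE_NOT_PRESENT  (1 entries read)
#3 VA=0x3A0D14F (w,kernel):
  L0 @0x31[29] → 0x3F007  P=1,RW=1,US=1,PS=0
  L1 @0x3F[13] → 0x41005  P=1,RW=0,US=1,PS=0
  → PROTECTION_VIOLATION  (2 entries read)

Access #1 fault: NONE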